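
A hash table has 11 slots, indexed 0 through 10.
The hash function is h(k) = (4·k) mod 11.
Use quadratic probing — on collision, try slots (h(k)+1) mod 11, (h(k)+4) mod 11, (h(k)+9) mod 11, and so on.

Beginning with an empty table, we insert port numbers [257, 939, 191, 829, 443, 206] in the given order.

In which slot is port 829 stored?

257: h=5 => slot 5
939: h=5, probe 5,6 => slot 6
191: h=5, probe 5,6,9 => slot 9
829: h=5, probe 5,6,9,3 => slot 3
443: h=1 => slot 1
206: h=10 => slot 10
Table: [∅, 443, ∅, 829, ∅, 257, 939, ∅, ∅, 191, 206]

3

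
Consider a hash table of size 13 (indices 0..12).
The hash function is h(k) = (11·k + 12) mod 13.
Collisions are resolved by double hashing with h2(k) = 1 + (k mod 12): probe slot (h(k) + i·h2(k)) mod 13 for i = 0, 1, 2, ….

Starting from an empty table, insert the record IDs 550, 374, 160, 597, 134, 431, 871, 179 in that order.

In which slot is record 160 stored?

9

Insert 550: h=4, slot 4 empty -> index 4.
Insert 374: h=5, slot 5 empty -> index 5.
Insert 160: h=4, h2=5, slot 4 occupied -> index 9.
Insert 597: h=1, slot 1 empty -> index 1.
Insert 134: h=4, h2=3, slot 4 occupied -> index 7.
Insert 431: h=8, slot 8 empty -> index 8.
Insert 871: h=12, slot 12 empty -> index 12.
Insert 179: h=5, h2=12, slots 5,4 occupied -> index 3.
Table: [_, 597, _, 179, 550, 374, _, 134, 431, 160, _, _, 871]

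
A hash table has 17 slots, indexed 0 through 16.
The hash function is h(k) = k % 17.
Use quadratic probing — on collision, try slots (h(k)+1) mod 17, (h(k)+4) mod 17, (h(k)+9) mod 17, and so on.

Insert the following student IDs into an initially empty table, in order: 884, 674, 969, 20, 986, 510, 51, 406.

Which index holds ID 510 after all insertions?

Insert 884: h=0, slot 0 empty => index 0.
Insert 674: h=11, slot 11 empty => index 11.
Insert 969: h=0, slot 0 occupied => index 1.
Insert 20: h=3, slot 3 empty => index 3.
Insert 986: h=0, slots 0,1 occupied => index 4.
Insert 510: h=0, slots 0,1,4 occupied => index 9.
Insert 51: h=0, slots 0,1,4,9 occupied => index 16.
Insert 406: h=15, slot 15 empty => index 15.
Table: [884, 969, ∅, 20, 986, ∅, ∅, ∅, ∅, 510, ∅, 674, ∅, ∅, ∅, 406, 51]

9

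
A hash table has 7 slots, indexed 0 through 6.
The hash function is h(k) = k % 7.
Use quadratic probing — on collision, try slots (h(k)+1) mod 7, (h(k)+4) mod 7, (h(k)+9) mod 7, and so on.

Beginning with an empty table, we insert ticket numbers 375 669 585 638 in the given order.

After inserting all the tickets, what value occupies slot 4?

375

Insert 375: h=4, slot 4 empty => index 4.
Insert 669: h=4, slot 4 occupied => index 5.
Insert 585: h=4, slots 4,5 occupied => index 1.
Insert 638: h=1, slot 1 occupied => index 2.
Table: [∅, 585, 638, ∅, 375, 669, ∅]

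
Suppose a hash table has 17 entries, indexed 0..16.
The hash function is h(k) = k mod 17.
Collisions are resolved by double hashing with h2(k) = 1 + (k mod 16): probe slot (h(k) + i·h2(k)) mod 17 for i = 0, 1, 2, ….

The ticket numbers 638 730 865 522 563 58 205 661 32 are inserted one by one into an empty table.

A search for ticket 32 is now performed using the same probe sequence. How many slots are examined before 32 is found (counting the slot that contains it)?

3

638 hashes to 9; slot 9 is free -> place at 9.
730 hashes to 16; slot 16 is free -> place at 16.
865 hashes to 15; slot 15 is free -> place at 15.
522 hashes to 12; slot 12 is free -> place at 12.
563 hashes to 2; slot 2 is free -> place at 2.
58 hashes to 7; slot 7 is free -> place at 7.
205 hashes to 1; slot 1 is free -> place at 1.
661 hashes to 15, h2=6; 15 taken -> place at 4.
32 hashes to 15, h2=1; 15,16 taken -> place at 0.
Table: [32, 205, 563, ., 661, ., ., 58, ., 638, ., ., 522, ., ., 865, 730]
Lookup 32: h=15, h2=1, probe 15,16,0 → found at 0.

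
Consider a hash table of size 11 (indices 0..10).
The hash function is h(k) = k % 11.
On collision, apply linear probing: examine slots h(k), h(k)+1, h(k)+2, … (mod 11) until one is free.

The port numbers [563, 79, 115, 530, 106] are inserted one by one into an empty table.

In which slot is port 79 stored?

563: h=2 -> slot 2
79: h=2, probe 2,3 -> slot 3
115: h=5 -> slot 5
530: h=2, probe 2,3,4 -> slot 4
106: h=7 -> slot 7
Table: [∅, ∅, 563, 79, 530, 115, ∅, 106, ∅, ∅, ∅]

3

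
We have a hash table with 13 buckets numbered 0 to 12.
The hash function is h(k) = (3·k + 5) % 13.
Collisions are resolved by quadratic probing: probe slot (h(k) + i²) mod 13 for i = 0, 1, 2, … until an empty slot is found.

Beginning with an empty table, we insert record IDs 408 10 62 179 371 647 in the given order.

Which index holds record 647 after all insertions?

Insert 408: h=7, slot 7 empty => index 7.
Insert 10: h=9, slot 9 empty => index 9.
Insert 62: h=9, slot 9 occupied => index 10.
Insert 179: h=9, slots 9,10 occupied => index 0.
Insert 371: h=0, slot 0 occupied => index 1.
Insert 647: h=9, slots 9,10,0 occupied => index 5.
Table: [179, 371, —, —, —, 647, —, 408, —, 10, 62, —, —]

5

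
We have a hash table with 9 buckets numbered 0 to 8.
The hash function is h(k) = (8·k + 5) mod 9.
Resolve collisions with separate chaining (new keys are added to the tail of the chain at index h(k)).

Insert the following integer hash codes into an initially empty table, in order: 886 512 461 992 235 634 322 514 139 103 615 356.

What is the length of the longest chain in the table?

4

886 -> bucket 1
512 -> bucket 6
461 -> bucket 3
992 -> bucket 3 (collision)
235 -> bucket 4
634 -> bucket 1 (collision)
322 -> bucket 7
514 -> bucket 4 (collision)
139 -> bucket 1 (collision)
103 -> bucket 1 (collision)
615 -> bucket 2
356 -> bucket 0
Final buckets:
0: 356
1: 886 -> 634 -> 139 -> 103
2: 615
3: 461 -> 992
4: 235 -> 514
5: .
6: 512
7: 322
8: .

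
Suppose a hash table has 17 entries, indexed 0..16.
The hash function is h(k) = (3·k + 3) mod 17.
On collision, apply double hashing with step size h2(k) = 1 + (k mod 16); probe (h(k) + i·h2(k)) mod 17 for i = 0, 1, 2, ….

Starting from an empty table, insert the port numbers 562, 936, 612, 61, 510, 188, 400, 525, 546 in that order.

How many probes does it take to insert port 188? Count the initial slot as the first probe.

2

562 hashes to 6; slot 6 is free => place at 6.
936 hashes to 6, h2=9; 6 taken => place at 15.
612 hashes to 3; slot 3 is free => place at 3.
61 hashes to 16; slot 16 is free => place at 16.
510 hashes to 3, h2=15; 3 taken => place at 1.
188 hashes to 6, h2=13; 6 taken => place at 2.
400 hashes to 13; slot 13 is free => place at 13.
525 hashes to 14; slot 14 is free => place at 14.
546 hashes to 9; slot 9 is free => place at 9.
Table: [., 510, 188, 612, ., ., 562, ., ., 546, ., ., ., 400, 525, 936, 61]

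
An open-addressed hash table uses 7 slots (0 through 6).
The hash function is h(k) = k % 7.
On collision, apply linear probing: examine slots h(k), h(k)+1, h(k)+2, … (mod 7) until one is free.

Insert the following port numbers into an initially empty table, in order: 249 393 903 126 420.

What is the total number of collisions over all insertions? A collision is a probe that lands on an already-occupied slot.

5

Insert 249: h=4, slot 4 empty -> index 4.
Insert 393: h=1, slot 1 empty -> index 1.
Insert 903: h=0, slot 0 empty -> index 0.
Insert 126: h=0, slots 0,1 occupied -> index 2.
Insert 420: h=0, slots 0,1,2 occupied -> index 3.
Table: [903, 393, 126, 420, 249, -, -]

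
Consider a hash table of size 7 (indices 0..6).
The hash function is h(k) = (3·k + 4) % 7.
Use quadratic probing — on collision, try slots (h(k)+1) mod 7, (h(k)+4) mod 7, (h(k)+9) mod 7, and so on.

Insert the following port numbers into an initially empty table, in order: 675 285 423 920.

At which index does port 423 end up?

0

Insert 675: h=6, slot 6 empty -> index 6.
Insert 285: h=5, slot 5 empty -> index 5.
Insert 423: h=6, slot 6 occupied -> index 0.
Insert 920: h=6, slots 6,0 occupied -> index 3.
Table: [423, —, —, 920, —, 285, 675]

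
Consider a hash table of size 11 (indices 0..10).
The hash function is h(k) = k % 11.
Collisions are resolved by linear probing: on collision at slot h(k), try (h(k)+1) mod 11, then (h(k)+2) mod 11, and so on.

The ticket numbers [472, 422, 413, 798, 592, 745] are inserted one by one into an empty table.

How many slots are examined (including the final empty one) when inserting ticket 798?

472 hashes to 10; slot 10 is free → place at 10.
422 hashes to 4; slot 4 is free → place at 4.
413 hashes to 6; slot 6 is free → place at 6.
798 hashes to 6; 6 taken → place at 7.
592 hashes to 9; slot 9 is free → place at 9.
745 hashes to 8; slot 8 is free → place at 8.
Table: [∅, ∅, ∅, ∅, 422, ∅, 413, 798, 745, 592, 472]

2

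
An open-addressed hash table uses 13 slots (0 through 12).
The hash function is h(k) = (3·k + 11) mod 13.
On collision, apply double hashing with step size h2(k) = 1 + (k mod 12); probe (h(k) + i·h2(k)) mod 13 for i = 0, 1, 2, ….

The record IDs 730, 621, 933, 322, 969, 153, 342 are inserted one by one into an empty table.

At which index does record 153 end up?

9

730: h=4 => slot 4
621: h=2 => slot 2
933: h=2, h2=10, probe 2,12 => slot 12
322: h=2, h2=11, probe 2,0 => slot 0
969: h=6 => slot 6
153: h=2, h2=10, probe 2,12,9 => slot 9
342: h=10 => slot 10
Table: [322, ., 621, ., 730, ., 969, ., ., 153, 342, ., 933]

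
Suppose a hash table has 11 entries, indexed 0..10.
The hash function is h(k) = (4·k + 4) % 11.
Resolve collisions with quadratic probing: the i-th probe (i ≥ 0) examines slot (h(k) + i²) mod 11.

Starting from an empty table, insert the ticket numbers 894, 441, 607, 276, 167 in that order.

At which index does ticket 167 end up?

Insert 894: h=5, slot 5 empty => index 5.
Insert 441: h=8, slot 8 empty => index 8.
Insert 607: h=1, slot 1 empty => index 1.
Insert 276: h=8, slot 8 occupied => index 9.
Insert 167: h=1, slot 1 occupied => index 2.
Table: [∅, 607, 167, ∅, ∅, 894, ∅, ∅, 441, 276, ∅]

2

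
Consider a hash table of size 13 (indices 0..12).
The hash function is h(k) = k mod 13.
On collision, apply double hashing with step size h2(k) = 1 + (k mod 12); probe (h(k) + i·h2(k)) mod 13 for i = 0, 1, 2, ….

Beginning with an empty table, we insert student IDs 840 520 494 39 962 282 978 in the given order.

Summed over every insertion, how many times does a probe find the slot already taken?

5

840: h=8 -> slot 8
520: h=0 -> slot 0
494: h=0, h2=3, probe 0,3 -> slot 3
39: h=0, h2=4, probe 0,4 -> slot 4
962: h=0, h2=3, probe 0,3,6 -> slot 6
282: h=9 -> slot 9
978: h=3, h2=7, probe 3,10 -> slot 10
Table: [520, _, _, 494, 39, _, 962, _, 840, 282, 978, _, _]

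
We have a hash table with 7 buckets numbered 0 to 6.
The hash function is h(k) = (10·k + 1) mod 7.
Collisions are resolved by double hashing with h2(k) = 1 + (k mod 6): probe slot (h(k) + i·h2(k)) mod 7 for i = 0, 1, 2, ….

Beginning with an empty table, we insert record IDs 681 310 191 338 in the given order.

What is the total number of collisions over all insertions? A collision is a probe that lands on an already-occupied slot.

Insert 681: h=0, slot 0 empty → index 0.
Insert 310: h=0, h2=5, slot 0 occupied → index 5.
Insert 191: h=0, h2=6, slot 0 occupied → index 6.
Insert 338: h=0, h2=3, slot 0 occupied → index 3.
Table: [681, -, -, 338, -, 310, 191]

3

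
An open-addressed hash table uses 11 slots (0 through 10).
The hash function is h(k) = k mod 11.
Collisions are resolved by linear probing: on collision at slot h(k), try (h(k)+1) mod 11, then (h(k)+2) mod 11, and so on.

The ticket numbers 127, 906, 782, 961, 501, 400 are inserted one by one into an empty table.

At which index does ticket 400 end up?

8

Insert 127: h=6, slot 6 empty → index 6.
Insert 906: h=4, slot 4 empty → index 4.
Insert 782: h=1, slot 1 empty → index 1.
Insert 961: h=4, slot 4 occupied → index 5.
Insert 501: h=6, slot 6 occupied → index 7.
Insert 400: h=4, slots 4,5,6,7 occupied → index 8.
Table: [-, 782, -, -, 906, 961, 127, 501, 400, -, -]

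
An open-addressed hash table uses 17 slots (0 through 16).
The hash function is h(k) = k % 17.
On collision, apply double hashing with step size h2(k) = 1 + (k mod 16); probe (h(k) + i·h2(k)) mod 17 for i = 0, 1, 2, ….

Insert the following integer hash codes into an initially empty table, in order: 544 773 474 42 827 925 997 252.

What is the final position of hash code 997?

544 hashes to 0; slot 0 is free => place at 0.
773 hashes to 8; slot 8 is free => place at 8.
474 hashes to 15; slot 15 is free => place at 15.
42 hashes to 8, h2=11; 8 taken => place at 2.
827 hashes to 11; slot 11 is free => place at 11.
925 hashes to 7; slot 7 is free => place at 7.
997 hashes to 11, h2=6; 11,0 taken => place at 6.
252 hashes to 14; slot 14 is free => place at 14.
Table: [544, _, 42, _, _, _, 997, 925, 773, _, _, 827, _, _, 252, 474, _]

6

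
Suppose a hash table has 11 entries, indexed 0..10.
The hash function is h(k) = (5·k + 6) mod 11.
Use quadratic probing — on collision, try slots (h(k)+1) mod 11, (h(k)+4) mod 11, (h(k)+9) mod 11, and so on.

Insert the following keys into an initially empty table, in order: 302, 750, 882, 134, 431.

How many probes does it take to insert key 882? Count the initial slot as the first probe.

2

Insert 302: h=9, slot 9 empty => index 9.
Insert 750: h=5, slot 5 empty => index 5.
Insert 882: h=5, slot 5 occupied => index 6.
Insert 134: h=5, slots 5,6,9 occupied => index 3.
Insert 431: h=5, slots 5,6,9,3 occupied => index 10.
Table: [_, _, _, 134, _, 750, 882, _, _, 302, 431]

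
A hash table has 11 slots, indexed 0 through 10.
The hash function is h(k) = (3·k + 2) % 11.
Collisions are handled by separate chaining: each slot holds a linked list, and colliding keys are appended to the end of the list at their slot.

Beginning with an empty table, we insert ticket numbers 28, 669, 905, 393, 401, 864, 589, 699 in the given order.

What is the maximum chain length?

4

Insert 28: h=9, bucket 9 empty → new chain.
Insert 669: h=7, bucket 7 empty → new chain.
Insert 905: h=0, bucket 0 empty → new chain.
Insert 393: h=4, bucket 4 empty → new chain.
Insert 401: h=6, bucket 6 empty → new chain.
Insert 864: h=9, bucket 9 nonempty → append to chain.
Insert 589: h=9, bucket 9 nonempty → append to chain.
Insert 699: h=9, bucket 9 nonempty → append to chain.
Final buckets:
0: 905
1: .
2: .
3: .
4: 393
5: .
6: 401
7: 669
8: .
9: 28 -> 864 -> 589 -> 699
10: .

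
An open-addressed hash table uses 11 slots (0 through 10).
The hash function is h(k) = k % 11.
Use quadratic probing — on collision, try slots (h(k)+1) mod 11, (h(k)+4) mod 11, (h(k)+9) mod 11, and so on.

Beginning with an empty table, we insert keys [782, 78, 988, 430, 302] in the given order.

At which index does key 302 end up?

6

782 hashes to 1; slot 1 is free → place at 1.
78 hashes to 1; 1 taken → place at 2.
988 hashes to 9; slot 9 is free → place at 9.
430 hashes to 1; 1,2 taken → place at 5.
302 hashes to 5; 5 taken → place at 6.
Table: [_, 782, 78, _, _, 430, 302, _, _, 988, _]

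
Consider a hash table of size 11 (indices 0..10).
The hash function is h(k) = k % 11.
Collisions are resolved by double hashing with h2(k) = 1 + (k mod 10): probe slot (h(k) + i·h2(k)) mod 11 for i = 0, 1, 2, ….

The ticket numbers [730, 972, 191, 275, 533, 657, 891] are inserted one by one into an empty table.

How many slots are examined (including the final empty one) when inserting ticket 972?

2

Insert 730: h=4, slot 4 empty → index 4.
Insert 972: h=4, h2=3, slot 4 occupied → index 7.
Insert 191: h=4, h2=2, slot 4 occupied → index 6.
Insert 275: h=0, slot 0 empty → index 0.
Insert 533: h=5, slot 5 empty → index 5.
Insert 657: h=8, slot 8 empty → index 8.
Insert 891: h=0, h2=2, slot 0 occupied → index 2.
Table: [275, ∅, 891, ∅, 730, 533, 191, 972, 657, ∅, ∅]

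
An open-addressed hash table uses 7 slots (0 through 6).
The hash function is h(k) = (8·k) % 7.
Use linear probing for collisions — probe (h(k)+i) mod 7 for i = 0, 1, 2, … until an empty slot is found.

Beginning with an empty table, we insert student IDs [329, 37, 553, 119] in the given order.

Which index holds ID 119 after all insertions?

3

329 hashes to 0; slot 0 is free -> place at 0.
37 hashes to 2; slot 2 is free -> place at 2.
553 hashes to 0; 0 taken -> place at 1.
119 hashes to 0; 0,1,2 taken -> place at 3.
Table: [329, 553, 37, 119, -, -, -]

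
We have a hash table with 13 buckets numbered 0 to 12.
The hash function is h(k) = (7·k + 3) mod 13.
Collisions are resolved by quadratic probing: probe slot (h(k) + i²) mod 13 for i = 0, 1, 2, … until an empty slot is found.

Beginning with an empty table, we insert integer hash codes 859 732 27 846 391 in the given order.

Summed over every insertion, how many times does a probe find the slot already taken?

6

859 hashes to 10; slot 10 is free → place at 10.
732 hashes to 5; slot 5 is free → place at 5.
27 hashes to 10; 10 taken → place at 11.
846 hashes to 10; 10,11 taken → place at 1.
391 hashes to 10; 10,11,1 taken → place at 6.
Table: [—, 846, —, —, —, 732, 391, —, —, —, 859, 27, —]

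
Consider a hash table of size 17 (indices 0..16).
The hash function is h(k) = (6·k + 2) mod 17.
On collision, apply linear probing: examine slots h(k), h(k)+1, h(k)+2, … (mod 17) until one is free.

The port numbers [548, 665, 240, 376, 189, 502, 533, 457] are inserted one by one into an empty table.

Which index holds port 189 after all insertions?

0

548 hashes to 9; slot 9 is free -> place at 9.
665 hashes to 14; slot 14 is free -> place at 14.
240 hashes to 14; 14 taken -> place at 15.
376 hashes to 14; 14,15 taken -> place at 16.
189 hashes to 14; 14,15,16 taken -> place at 0.
502 hashes to 5; slot 5 is free -> place at 5.
533 hashes to 4; slot 4 is free -> place at 4.
457 hashes to 7; slot 7 is free -> place at 7.
Table: [189, -, -, -, 533, 502, -, 457, -, 548, -, -, -, -, 665, 240, 376]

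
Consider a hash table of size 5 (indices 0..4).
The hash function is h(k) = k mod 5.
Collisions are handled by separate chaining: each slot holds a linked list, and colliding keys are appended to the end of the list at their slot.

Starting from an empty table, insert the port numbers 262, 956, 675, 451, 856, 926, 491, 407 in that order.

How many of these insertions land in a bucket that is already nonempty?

5

262 -> bucket 2
956 -> bucket 1
675 -> bucket 0
451 -> bucket 1 (collision)
856 -> bucket 1 (collision)
926 -> bucket 1 (collision)
491 -> bucket 1 (collision)
407 -> bucket 2 (collision)
Final buckets:
0: 675
1: 956 -> 451 -> 856 -> 926 -> 491
2: 262 -> 407
3: -
4: -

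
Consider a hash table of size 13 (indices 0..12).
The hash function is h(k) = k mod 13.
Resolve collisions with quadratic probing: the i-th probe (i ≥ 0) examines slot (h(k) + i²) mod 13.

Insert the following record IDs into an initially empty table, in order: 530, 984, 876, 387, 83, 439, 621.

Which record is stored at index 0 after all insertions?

621

530: h=10 -> slot 10
984: h=9 -> slot 9
876: h=5 -> slot 5
387: h=10, probe 10,11 -> slot 11
83: h=5, probe 5,6 -> slot 6
439: h=10, probe 10,11,1 -> slot 1
621: h=10, probe 10,11,1,6,0 -> slot 0
Table: [621, 439, ∅, ∅, ∅, 876, 83, ∅, ∅, 984, 530, 387, ∅]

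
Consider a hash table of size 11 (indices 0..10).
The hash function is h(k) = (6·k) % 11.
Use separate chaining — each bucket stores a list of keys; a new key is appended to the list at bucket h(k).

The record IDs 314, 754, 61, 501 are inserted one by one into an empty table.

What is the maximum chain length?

Insert 314: h=3, bucket 3 empty -> new chain.
Insert 754: h=3, bucket 3 nonempty -> append to chain.
Insert 61: h=3, bucket 3 nonempty -> append to chain.
Insert 501: h=3, bucket 3 nonempty -> append to chain.
Final buckets:
0: —
1: —
2: —
3: 314 -> 754 -> 61 -> 501
4: —
5: —
6: —
7: —
8: —
9: —
10: —

4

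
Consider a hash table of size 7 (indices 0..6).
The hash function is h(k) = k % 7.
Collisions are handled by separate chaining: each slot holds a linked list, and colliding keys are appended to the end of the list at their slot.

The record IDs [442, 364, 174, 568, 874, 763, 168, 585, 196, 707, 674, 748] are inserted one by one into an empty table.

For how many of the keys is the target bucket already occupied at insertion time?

442 -> bucket 1
364 -> bucket 0
174 -> bucket 6
568 -> bucket 1 (collision)
874 -> bucket 6 (collision)
763 -> bucket 0 (collision)
168 -> bucket 0 (collision)
585 -> bucket 4
196 -> bucket 0 (collision)
707 -> bucket 0 (collision)
674 -> bucket 2
748 -> bucket 6 (collision)
Final buckets:
0: 364 -> 763 -> 168 -> 196 -> 707
1: 442 -> 568
2: 674
3: —
4: 585
5: —
6: 174 -> 874 -> 748

7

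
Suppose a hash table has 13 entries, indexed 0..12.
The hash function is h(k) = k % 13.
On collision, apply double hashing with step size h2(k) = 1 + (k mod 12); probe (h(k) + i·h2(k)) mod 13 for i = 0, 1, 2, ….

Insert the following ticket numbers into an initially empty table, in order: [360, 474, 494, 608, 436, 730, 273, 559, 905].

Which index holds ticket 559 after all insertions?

Insert 360: h=9, slot 9 empty -> index 9.
Insert 474: h=6, slot 6 empty -> index 6.
Insert 494: h=0, slot 0 empty -> index 0.
Insert 608: h=10, slot 10 empty -> index 10.
Insert 436: h=7, slot 7 empty -> index 7.
Insert 730: h=2, slot 2 empty -> index 2.
Insert 273: h=0, h2=10, slots 0,10,7 occupied -> index 4.
Insert 559: h=0, h2=8, slot 0 occupied -> index 8.
Insert 905: h=8, h2=6, slot 8 occupied -> index 1.
Table: [494, 905, 730, -, 273, -, 474, 436, 559, 360, 608, -, -]

8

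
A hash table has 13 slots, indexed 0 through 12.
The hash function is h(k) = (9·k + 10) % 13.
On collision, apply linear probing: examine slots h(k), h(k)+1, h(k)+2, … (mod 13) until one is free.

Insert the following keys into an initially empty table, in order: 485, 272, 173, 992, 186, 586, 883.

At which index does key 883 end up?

2

485: h=7 -> slot 7
272: h=1 -> slot 1
173: h=7, probe 7,8 -> slot 8
992: h=7, probe 7,8,9 -> slot 9
186: h=7, probe 7,8,9,10 -> slot 10
586: h=6 -> slot 6
883: h=1, probe 1,2 -> slot 2
Table: [., 272, 883, ., ., ., 586, 485, 173, 992, 186, ., .]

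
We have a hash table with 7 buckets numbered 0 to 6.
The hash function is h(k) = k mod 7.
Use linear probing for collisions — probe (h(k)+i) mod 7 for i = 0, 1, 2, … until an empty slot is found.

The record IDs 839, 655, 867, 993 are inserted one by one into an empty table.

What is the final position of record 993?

Insert 839: h=6, slot 6 empty → index 6.
Insert 655: h=4, slot 4 empty → index 4.
Insert 867: h=6, slot 6 occupied → index 0.
Insert 993: h=6, slots 6,0 occupied → index 1.
Table: [867, 993, ∅, ∅, 655, ∅, 839]

1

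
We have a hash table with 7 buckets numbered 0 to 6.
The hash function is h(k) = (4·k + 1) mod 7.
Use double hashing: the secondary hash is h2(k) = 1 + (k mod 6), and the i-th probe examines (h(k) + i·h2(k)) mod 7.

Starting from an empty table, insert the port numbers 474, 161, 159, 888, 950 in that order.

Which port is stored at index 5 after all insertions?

888

Insert 474: h=0, slot 0 empty => index 0.
Insert 161: h=1, slot 1 empty => index 1.
Insert 159: h=0, h2=4, slot 0 occupied => index 4.
Insert 888: h=4, h2=1, slot 4 occupied => index 5.
Insert 950: h=0, h2=3, slot 0 occupied => index 3.
Table: [474, 161, ., 950, 159, 888, .]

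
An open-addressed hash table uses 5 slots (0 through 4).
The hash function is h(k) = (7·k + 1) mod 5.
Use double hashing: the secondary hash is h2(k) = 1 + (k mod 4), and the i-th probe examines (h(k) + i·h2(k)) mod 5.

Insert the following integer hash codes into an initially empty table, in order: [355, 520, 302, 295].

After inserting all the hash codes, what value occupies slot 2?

Insert 355: h=1, slot 1 empty -> index 1.
Insert 520: h=1, h2=1, slot 1 occupied -> index 2.
Insert 302: h=0, slot 0 empty -> index 0.
Insert 295: h=1, h2=4, slots 1,0 occupied -> index 4.
Table: [302, 355, 520, _, 295]

520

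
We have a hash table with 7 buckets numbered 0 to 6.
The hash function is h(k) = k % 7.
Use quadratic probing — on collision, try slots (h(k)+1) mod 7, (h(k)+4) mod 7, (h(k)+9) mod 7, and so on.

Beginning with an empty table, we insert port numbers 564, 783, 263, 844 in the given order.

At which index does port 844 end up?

1

Insert 564: h=4, slot 4 empty → index 4.
Insert 783: h=6, slot 6 empty → index 6.
Insert 263: h=4, slot 4 occupied → index 5.
Insert 844: h=4, slots 4,5 occupied → index 1.
Table: [∅, 844, ∅, ∅, 564, 263, 783]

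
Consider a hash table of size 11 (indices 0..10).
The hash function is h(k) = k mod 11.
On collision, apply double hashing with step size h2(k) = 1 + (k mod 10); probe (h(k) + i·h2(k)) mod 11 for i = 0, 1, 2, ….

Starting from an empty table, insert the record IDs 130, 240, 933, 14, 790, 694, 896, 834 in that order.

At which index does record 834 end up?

130: h=9 => slot 9
240: h=9, h2=1, probe 9,10 => slot 10
933: h=9, h2=4, probe 9,2 => slot 2
14: h=3 => slot 3
790: h=9, h2=1, probe 9,10,0 => slot 0
694: h=1 => slot 1
896: h=5 => slot 5
834: h=9, h2=5, probe 9,3,8 => slot 8
Table: [790, 694, 933, 14, ∅, 896, ∅, ∅, 834, 130, 240]

8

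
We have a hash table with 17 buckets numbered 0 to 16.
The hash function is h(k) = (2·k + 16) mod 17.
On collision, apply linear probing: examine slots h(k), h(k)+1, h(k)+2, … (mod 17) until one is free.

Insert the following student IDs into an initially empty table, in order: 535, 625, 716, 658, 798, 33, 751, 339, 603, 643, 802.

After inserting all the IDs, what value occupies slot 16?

33

535: h=15 → slot 15
625: h=8 → slot 8
716: h=3 → slot 3
658: h=6 → slot 6
798: h=14 → slot 14
33: h=14, probe 14,15,16 → slot 16
751: h=5 → slot 5
339: h=14, probe 14,15,16,0 → slot 0
603: h=15, probe 15,16,0,1 → slot 1
643: h=10 → slot 10
802: h=5, probe 5,6,7 → slot 7
Table: [339, 603, —, 716, —, 751, 658, 802, 625, —, 643, —, —, —, 798, 535, 33]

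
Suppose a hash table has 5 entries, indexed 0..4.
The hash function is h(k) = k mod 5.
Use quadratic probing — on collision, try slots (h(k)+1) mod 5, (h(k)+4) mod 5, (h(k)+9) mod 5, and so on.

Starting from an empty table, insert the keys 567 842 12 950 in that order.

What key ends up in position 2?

567

567 hashes to 2; slot 2 is free => place at 2.
842 hashes to 2; 2 taken => place at 3.
12 hashes to 2; 2,3 taken => place at 1.
950 hashes to 0; slot 0 is free => place at 0.
Table: [950, 12, 567, 842, _]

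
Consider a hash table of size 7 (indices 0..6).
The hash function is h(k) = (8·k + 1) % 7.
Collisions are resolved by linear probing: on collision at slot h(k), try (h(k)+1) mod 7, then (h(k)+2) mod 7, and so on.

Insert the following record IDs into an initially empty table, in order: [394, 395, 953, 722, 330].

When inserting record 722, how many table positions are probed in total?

394 hashes to 3; slot 3 is free => place at 3.
395 hashes to 4; slot 4 is free => place at 4.
953 hashes to 2; slot 2 is free => place at 2.
722 hashes to 2; 2,3,4 taken => place at 5.
330 hashes to 2; 2,3,4,5 taken => place at 6.
Table: [∅, ∅, 953, 394, 395, 722, 330]

4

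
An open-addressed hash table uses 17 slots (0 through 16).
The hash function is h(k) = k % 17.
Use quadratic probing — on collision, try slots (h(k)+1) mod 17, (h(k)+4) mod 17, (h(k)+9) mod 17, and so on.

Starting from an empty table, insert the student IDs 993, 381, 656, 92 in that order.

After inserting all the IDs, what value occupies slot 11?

993 hashes to 7; slot 7 is free => place at 7.
381 hashes to 7; 7 taken => place at 8.
656 hashes to 10; slot 10 is free => place at 10.
92 hashes to 7; 7,8 taken => place at 11.
Table: [., ., ., ., ., ., ., 993, 381, ., 656, 92, ., ., ., ., .]

92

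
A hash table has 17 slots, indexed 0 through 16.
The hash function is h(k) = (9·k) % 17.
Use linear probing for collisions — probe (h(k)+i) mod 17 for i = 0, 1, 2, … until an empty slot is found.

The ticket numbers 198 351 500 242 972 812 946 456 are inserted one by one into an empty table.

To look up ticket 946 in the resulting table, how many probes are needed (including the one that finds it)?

Insert 198: h=14, slot 14 empty => index 14.
Insert 351: h=14, slot 14 occupied => index 15.
Insert 500: h=12, slot 12 empty => index 12.
Insert 242: h=2, slot 2 empty => index 2.
Insert 972: h=10, slot 10 empty => index 10.
Insert 812: h=15, slot 15 occupied => index 16.
Insert 946: h=14, slots 14,15,16 occupied => index 0.
Insert 456: h=7, slot 7 empty => index 7.
Table: [946, ∅, 242, ∅, ∅, ∅, ∅, 456, ∅, ∅, 972, ∅, 500, ∅, 198, 351, 812]
Lookup 946: h=14, probe 14,15,16,0 → found at 0.

4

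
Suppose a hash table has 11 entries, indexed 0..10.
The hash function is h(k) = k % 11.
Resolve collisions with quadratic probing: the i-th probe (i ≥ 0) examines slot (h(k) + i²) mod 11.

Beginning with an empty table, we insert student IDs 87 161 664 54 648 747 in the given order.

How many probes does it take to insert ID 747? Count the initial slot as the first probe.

4

Insert 87: h=10, slot 10 empty → index 10.
Insert 161: h=7, slot 7 empty → index 7.
Insert 664: h=4, slot 4 empty → index 4.
Insert 54: h=10, slot 10 occupied → index 0.
Insert 648: h=10, slots 10,0 occupied → index 3.
Insert 747: h=10, slots 10,0,3 occupied → index 8.
Table: [54, ∅, ∅, 648, 664, ∅, ∅, 161, 747, ∅, 87]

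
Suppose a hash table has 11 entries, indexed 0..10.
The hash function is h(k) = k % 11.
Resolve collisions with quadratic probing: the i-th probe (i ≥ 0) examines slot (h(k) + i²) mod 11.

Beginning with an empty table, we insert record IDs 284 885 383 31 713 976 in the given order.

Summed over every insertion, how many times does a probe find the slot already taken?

6

284: h=9 -> slot 9
885: h=5 -> slot 5
383: h=9, probe 9,10 -> slot 10
31: h=9, probe 9,10,2 -> slot 2
713: h=9, probe 9,10,2,7 -> slot 7
976: h=8 -> slot 8
Table: [_, _, 31, _, _, 885, _, 713, 976, 284, 383]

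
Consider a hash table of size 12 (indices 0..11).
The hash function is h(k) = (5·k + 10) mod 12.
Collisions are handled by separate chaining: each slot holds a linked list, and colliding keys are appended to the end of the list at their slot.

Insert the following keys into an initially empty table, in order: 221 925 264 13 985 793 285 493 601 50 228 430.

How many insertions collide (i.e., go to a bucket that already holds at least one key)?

Insert 221: h=11, bucket 11 empty -> new chain.
Insert 925: h=3, bucket 3 empty -> new chain.
Insert 264: h=10, bucket 10 empty -> new chain.
Insert 13: h=3, bucket 3 nonempty -> append to chain.
Insert 985: h=3, bucket 3 nonempty -> append to chain.
Insert 793: h=3, bucket 3 nonempty -> append to chain.
Insert 285: h=7, bucket 7 empty -> new chain.
Insert 493: h=3, bucket 3 nonempty -> append to chain.
Insert 601: h=3, bucket 3 nonempty -> append to chain.
Insert 50: h=8, bucket 8 empty -> new chain.
Insert 228: h=10, bucket 10 nonempty -> append to chain.
Insert 430: h=0, bucket 0 empty -> new chain.
Final buckets:
0: 430
1: —
2: —
3: 925 -> 13 -> 985 -> 793 -> 493 -> 601
4: —
5: —
6: —
7: 285
8: 50
9: —
10: 264 -> 228
11: 221

6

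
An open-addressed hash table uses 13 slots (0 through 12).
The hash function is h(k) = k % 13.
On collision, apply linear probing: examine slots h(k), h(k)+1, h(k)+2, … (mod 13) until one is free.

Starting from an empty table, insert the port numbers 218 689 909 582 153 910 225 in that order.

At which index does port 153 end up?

1

Insert 218: h=10, slot 10 empty -> index 10.
Insert 689: h=0, slot 0 empty -> index 0.
Insert 909: h=12, slot 12 empty -> index 12.
Insert 582: h=10, slot 10 occupied -> index 11.
Insert 153: h=10, slots 10,11,12,0 occupied -> index 1.
Insert 910: h=0, slots 0,1 occupied -> index 2.
Insert 225: h=4, slot 4 empty -> index 4.
Table: [689, 153, 910, ∅, 225, ∅, ∅, ∅, ∅, ∅, 218, 582, 909]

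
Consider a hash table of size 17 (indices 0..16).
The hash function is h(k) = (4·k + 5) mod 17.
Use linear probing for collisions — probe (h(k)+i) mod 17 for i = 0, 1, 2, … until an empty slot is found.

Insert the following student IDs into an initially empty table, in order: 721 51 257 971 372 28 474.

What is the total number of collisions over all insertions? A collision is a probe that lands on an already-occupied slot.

721: h=16 → slot 16
51: h=5 → slot 5
257: h=13 → slot 13
971: h=13, probe 13,14 → slot 14
372: h=14, probe 14,15 → slot 15
28: h=15, probe 15,16,0 → slot 0
474: h=14, probe 14,15,16,0,1 → slot 1
Table: [28, 474, -, -, -, 51, -, -, -, -, -, -, -, 257, 971, 372, 721]

8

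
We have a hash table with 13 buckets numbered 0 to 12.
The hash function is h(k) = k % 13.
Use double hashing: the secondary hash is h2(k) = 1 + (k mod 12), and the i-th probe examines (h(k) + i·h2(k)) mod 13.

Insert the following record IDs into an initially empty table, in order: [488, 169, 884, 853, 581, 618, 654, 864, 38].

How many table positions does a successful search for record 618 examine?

2

488: h=7 => slot 7
169: h=0 => slot 0
884: h=0, h2=9, probe 0,9 => slot 9
853: h=8 => slot 8
581: h=9, h2=6, probe 9,2 => slot 2
618: h=7, h2=7, probe 7,1 => slot 1
654: h=4 => slot 4
864: h=6 => slot 6
38: h=12 => slot 12
Table: [169, 618, 581, ., 654, ., 864, 488, 853, 884, ., ., 38]
Lookup 618: h=7, h2=7, probe 7,1 → found at 1.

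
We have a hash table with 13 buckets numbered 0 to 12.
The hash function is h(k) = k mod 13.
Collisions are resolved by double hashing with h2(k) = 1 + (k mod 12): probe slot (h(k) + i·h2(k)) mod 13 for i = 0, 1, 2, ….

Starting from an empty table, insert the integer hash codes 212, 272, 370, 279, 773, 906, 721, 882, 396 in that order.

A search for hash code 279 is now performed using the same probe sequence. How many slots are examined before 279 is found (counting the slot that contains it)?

212: h=4 => slot 4
272: h=12 => slot 12
370: h=6 => slot 6
279: h=6, h2=4, probe 6,10 => slot 10
773: h=6, h2=6, probe 6,12,5 => slot 5
906: h=9 => slot 9
721: h=6, h2=2, probe 6,8 => slot 8
882: h=11 => slot 11
396: h=6, h2=1, probe 6,7 => slot 7
Table: [—, —, —, —, 212, 773, 370, 396, 721, 906, 279, 882, 272]
Lookup 279: h=6, h2=4, probe 6,10 → found at 10.

2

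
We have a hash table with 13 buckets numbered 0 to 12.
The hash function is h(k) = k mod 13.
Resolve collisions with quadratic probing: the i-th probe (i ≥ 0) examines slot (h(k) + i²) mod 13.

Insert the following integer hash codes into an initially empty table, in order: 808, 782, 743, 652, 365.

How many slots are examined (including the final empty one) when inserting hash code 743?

3

808: h=2 → slot 2
782: h=2, probe 2,3 → slot 3
743: h=2, probe 2,3,6 → slot 6
652: h=2, probe 2,3,6,11 → slot 11
365: h=1 → slot 1
Table: [—, 365, 808, 782, —, —, 743, —, —, —, —, 652, —]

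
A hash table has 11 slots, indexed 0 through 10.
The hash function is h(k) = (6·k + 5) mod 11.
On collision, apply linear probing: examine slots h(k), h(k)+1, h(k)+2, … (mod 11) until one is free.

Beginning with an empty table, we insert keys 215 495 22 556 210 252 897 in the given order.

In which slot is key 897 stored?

215: h=8 => slot 8
495: h=5 => slot 5
22: h=5, probe 5,6 => slot 6
556: h=8, probe 8,9 => slot 9
210: h=0 => slot 0
252: h=10 => slot 10
897: h=8, probe 8,9,10,0,1 => slot 1
Table: [210, 897, ., ., ., 495, 22, ., 215, 556, 252]

1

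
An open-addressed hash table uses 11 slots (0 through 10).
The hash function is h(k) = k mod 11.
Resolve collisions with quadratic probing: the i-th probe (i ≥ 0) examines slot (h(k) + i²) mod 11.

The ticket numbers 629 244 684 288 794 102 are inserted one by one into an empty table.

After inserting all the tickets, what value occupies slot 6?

629 hashes to 2; slot 2 is free → place at 2.
244 hashes to 2; 2 taken → place at 3.
684 hashes to 2; 2,3 taken → place at 6.
288 hashes to 2; 2,3,6 taken → place at 0.
794 hashes to 2; 2,3,6,0 taken → place at 7.
102 hashes to 3; 3 taken → place at 4.
Table: [288, -, 629, 244, 102, -, 684, 794, -, -, -]

684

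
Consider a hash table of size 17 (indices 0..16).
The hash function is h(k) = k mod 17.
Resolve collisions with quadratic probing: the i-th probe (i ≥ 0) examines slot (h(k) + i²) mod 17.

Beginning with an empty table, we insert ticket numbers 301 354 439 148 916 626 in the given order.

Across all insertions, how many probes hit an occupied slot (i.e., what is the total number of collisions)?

301 hashes to 12; slot 12 is free → place at 12.
354 hashes to 14; slot 14 is free → place at 14.
439 hashes to 14; 14 taken → place at 15.
148 hashes to 12; 12 taken → place at 13.
916 hashes to 15; 15 taken → place at 16.
626 hashes to 14; 14,15 taken → place at 1.
Table: [∅, 626, ∅, ∅, ∅, ∅, ∅, ∅, ∅, ∅, ∅, ∅, 301, 148, 354, 439, 916]

5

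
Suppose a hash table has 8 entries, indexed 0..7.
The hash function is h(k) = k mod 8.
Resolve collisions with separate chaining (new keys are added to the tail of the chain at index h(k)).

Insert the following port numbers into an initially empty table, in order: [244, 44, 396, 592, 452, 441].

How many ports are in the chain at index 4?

244 -> bucket 4
44 -> bucket 4 (collision)
396 -> bucket 4 (collision)
592 -> bucket 0
452 -> bucket 4 (collision)
441 -> bucket 1
Final buckets:
0: 592
1: 441
2: _
3: _
4: 244 -> 44 -> 396 -> 452
5: _
6: _
7: _

4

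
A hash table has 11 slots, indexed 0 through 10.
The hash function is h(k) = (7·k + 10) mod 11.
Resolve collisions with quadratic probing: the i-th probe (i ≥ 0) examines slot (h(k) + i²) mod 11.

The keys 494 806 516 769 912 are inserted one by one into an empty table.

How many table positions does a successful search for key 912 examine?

494 hashes to 3; slot 3 is free => place at 3.
806 hashes to 9; slot 9 is free => place at 9.
516 hashes to 3; 3 taken => place at 4.
769 hashes to 3; 3,4 taken => place at 7.
912 hashes to 3; 3,4,7 taken => place at 1.
Table: [., 912, ., 494, 516, ., ., 769, ., 806, .]
Lookup 912: h=3, probe 3,4,7,1 → found at 1.

4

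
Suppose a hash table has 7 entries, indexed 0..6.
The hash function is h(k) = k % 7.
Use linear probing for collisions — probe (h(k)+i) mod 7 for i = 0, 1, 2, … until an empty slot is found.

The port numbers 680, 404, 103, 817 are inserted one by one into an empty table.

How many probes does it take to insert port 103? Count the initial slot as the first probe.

680 hashes to 1; slot 1 is free => place at 1.
404 hashes to 5; slot 5 is free => place at 5.
103 hashes to 5; 5 taken => place at 6.
817 hashes to 5; 5,6 taken => place at 0.
Table: [817, 680, _, _, _, 404, 103]

2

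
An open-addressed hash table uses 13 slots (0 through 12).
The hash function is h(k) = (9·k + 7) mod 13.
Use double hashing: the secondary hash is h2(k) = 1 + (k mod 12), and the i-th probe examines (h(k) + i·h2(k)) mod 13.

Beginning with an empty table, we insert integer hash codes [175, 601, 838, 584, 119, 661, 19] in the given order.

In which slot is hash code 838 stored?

Insert 175: h=9, slot 9 empty => index 9.
Insert 601: h=8, slot 8 empty => index 8.
Insert 838: h=9, h2=11, slot 9 occupied => index 7.
Insert 584: h=11, slot 11 empty => index 11.
Insert 119: h=12, slot 12 empty => index 12.
Insert 661: h=2, slot 2 empty => index 2.
Insert 19: h=9, h2=8, slot 9 occupied => index 4.
Table: [., ., 661, ., 19, ., ., 838, 601, 175, ., 584, 119]

7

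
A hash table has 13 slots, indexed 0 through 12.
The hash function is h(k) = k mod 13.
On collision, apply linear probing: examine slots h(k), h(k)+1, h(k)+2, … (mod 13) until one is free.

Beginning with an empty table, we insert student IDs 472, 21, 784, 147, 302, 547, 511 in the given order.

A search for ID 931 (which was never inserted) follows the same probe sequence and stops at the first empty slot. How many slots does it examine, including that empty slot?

472 hashes to 4; slot 4 is free => place at 4.
21 hashes to 8; slot 8 is free => place at 8.
784 hashes to 4; 4 taken => place at 5.
147 hashes to 4; 4,5 taken => place at 6.
302 hashes to 3; slot 3 is free => place at 3.
547 hashes to 1; slot 1 is free => place at 1.
511 hashes to 4; 4,5,6 taken => place at 7.
Table: [_, 547, _, 302, 472, 784, 147, 511, 21, _, _, _, _]
Lookup 931: h=8, probe 8,9 → slot 9 empty, not found.

2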